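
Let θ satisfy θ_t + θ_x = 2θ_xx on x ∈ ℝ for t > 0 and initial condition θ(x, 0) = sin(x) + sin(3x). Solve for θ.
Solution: Change to a moving frame: let η = x - t, σ = t and write θ(x,t) = u(η,σ).
By the chain rule θ_t = u_σ - u_η, θ_x = u_η, θ_xx = u_ηη.
Then θ_t + θ_x = u_σ: the advection term cancels and the PDE becomes the heat equation u_σ = 2u_ηη on η ∈ ℝ.
Initial data: u(η,0) = θ(η,0) = sin(η) + sin(3η).
On η ∈ ℝ each mode satisfies (sin(nη))″ = -n² sin(nη), so exp(-2n²σ) sin(nη) solves the heat equation; by superposition u(η,σ) = Σ c_n exp(-2n²σ) sin(nη).
Reading off the coefficients: c_1=1, c_3=1, so u(η,σ) = exp(-2σ)sin(η) + exp(-18σ)sin(3η).
Substituting back η = x - t, σ = t: θ(x,t) = u(x - t, t).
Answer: θ(x, t) = -exp(-2t)sin(t - x) - exp(-18t)sin(3t - 3x)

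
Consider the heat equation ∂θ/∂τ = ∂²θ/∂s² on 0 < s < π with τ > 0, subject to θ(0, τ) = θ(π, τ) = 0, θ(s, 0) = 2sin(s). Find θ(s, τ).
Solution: Using separation of variables θ = X(s)G(τ):
Eigenfunctions: sin(ns), n = 1, 2, 3, ...
General solution: θ(s, τ) = Σ c_n sin(ns) exp(-n² τ)
Matching θ(s,0) = 2sin(s) term by term: c_1=2.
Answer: θ(s, τ) = 2exp(-τ)sin(s)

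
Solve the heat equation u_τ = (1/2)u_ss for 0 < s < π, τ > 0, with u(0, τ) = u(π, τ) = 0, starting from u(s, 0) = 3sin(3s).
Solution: Using separation of variables u = X(s)T(τ):
Eigenfunctions: sin(ns), n = 1, 2, 3, ...
General solution: u(s, τ) = Σ c_n sin(ns) exp(-n² τ/2)
Matching u(s,0) = 3sin(3s) term by term: c_3=3.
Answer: u(s, τ) = 3exp(-9τ/2)sin(3s)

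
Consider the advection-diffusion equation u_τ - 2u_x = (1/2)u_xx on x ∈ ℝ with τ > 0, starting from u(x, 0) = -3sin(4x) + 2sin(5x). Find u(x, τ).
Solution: Change to a moving frame: let η = x + 2τ, σ = τ and write u(x,τ) = w(η,σ).
By the chain rule u_τ = w_σ + 2w_η, u_x = w_η, u_xx = w_ηη.
Then u_τ - 2u_x = w_σ: the advection term cancels and the PDE becomes the heat equation w_σ = (1/2)w_ηη on η ∈ ℝ.
Initial data: w(η,0) = u(η,0) = -3sin(4η) + 2sin(5η).
On η ∈ ℝ each mode satisfies (sin(nη))″ = -n² sin(nη), so exp(-n²σ/2) sin(nη) solves the heat equation; by superposition w(η,σ) = Σ c_n exp(-n²σ/2) sin(nη).
Reading off the coefficients: c_4=-3, c_5=2, so w(η,σ) = -3exp(-8σ)sin(4η) + 2exp(-25σ/2)sin(5η).
Substituting back η = x + 2τ, σ = τ: u(x,τ) = w(x + 2τ, τ).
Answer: u(x, τ) = -3exp(-8τ)sin(4x + 8τ) + 2exp(-25τ/2)sin(5x + 10τ)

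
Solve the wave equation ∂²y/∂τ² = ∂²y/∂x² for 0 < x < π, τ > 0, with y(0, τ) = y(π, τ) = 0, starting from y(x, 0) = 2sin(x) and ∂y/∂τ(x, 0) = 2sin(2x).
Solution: Separating variables: y = Σ [A_n cos(ω_n τ) + B_n sin(ω_n τ)] sin(nx), ω_n = n. From ICs (B_n = velocity coefficient / ω_n): A_1=2, B_2=1.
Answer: y(x, τ) = 2sin(x)cos(τ) + sin(2x)sin(2τ)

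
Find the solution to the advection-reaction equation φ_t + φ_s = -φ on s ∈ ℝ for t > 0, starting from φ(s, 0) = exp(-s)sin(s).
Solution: Substitute φ = exp(-s)u, i.e. u = exp(s)φ.
By the product rule, φ_s = exp(-s)(u_s - u), φ_t = exp(-s)u_t.
Substituting into the PDE and dividing by exp(-s): u_t + (u_s - u) = -u.
The lower-order terms cancel, leaving the standard advection equation u_t + u_s = 0.
Initial data for u: u(s,0) = exp(s)φ(s,0) = sin(s).
Solve for u:
  By method of characteristics (waves move right with speed 1):
  Along characteristics s - t = const, u is constant, so u(s,t) = f(s - t) with f = u(·, 0).
Hence u(s,t) = sin(s - t).
Transform back: φ(s,t) = exp(-s)u(s,t).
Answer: φ(s, t) = exp(-s)sin(s - t)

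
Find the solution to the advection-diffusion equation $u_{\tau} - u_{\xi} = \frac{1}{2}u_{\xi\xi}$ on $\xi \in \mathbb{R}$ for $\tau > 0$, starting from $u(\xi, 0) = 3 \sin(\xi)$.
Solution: Change to a moving frame: let $\eta = \xi + \tau$, $\sigma = \tau$ and write $u(\xi,\tau) = w(\eta,\sigma)$.
By the chain rule $u_{\tau} = w_{\sigma} + w_{\eta}$, $u_{\xi} = w_{\eta}$, $u_{\xi\xi} = w_{\eta\eta}$.
Then $u_{\tau} - u_{\xi} = w_{\sigma}$: the advection term cancels and the PDE becomes the heat equation $w_{\sigma} = \frac{1}{2}w_{\eta\eta}$ on $\eta \in \mathbb{R}$.
Initial data: $w(\eta,0) = u(\eta,0) = 3 \sin(\eta)$.
On $\eta \in \mathbb{R}$ each mode satisfies $(\sin(n\eta))'' = -n^2 \sin(n\eta)$, so $e^{-n^2\sigma/2} \sin(n\eta)$ solves the heat equation; by superposition $w(\eta,\sigma) = \sum c_n e^{-n^2\sigma/2} \sin(n\eta)$.
Reading off the coefficients: $c_1=3$, so $w(\eta,\sigma) = 3 e^{-\sigma/2} \sin(\eta)$.
Substituting back $\eta = \xi + \tau$, $\sigma = \tau$: $u(\xi,\tau) = w(\xi + \tau, \tau)$.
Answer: $u(\xi, \tau) = 3 e^{-\tau/2} \sin(\tau + \xi)$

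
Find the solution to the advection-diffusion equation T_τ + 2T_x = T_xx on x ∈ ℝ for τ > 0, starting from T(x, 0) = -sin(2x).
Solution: Moving frame: η = x - 2τ, σ = τ, T = u(η,σ), so T_τ = u_σ - 2u_η and T_xx = u_ηη.
Hence T_τ + 2T_x = u_σ and the PDE becomes the heat equation u_σ = u_ηη on η ∈ ℝ.
Initial data: u(η,0) = T(η,0) = -sin(2η). Each mode sin(nη) decays as exp(-n²σ) on ℝ, so u(η,σ) = Σ c_n exp(-n²σ) sin(nη) with c_2=-1: u(η,σ) = -exp(-4σ)sin(2η).
Substituting back: T(x,τ) = u(x - 2τ, τ).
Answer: T(x, τ) = -exp(-4τ)sin(2x - 4τ)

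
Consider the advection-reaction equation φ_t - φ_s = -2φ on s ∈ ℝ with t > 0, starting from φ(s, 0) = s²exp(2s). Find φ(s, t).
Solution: Substitute φ = exp(2s)u.
Then φ_s = exp(2s)(u_s + 2u), φ_t = exp(2s)u_t; substituting and dividing by exp(2s), the lower-order terms cancel: u_t - u_s = 0 (standard advection equation).
Data for u: u(s,0) = exp(-2s)φ(s,0) = s².
By characteristics (ds/dt = -1), u(s,t) = f(s + t) with f = u(·, 0).
So u(s,t) = s² + 2st + t², and φ(s,t) = exp(2s)u(s,t).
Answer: φ(s, t) = s²exp(2s) + 2stexp(2s) + t²exp(2s)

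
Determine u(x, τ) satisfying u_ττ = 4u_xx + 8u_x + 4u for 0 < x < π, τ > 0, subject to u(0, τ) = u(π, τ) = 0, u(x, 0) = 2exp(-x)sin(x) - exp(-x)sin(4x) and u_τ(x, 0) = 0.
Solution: Substitute u = exp(-x)w, i.e. w = exp(x)u.
By the product rule, u_x = exp(-x)(w_x - w), u_xx = exp(-x)(w_xx - 2w_x + w), u_ττ = exp(-x)w_ττ.
Substituting into the PDE and dividing by exp(-x): w_ττ = 4(w_xx - 2w_x + w) + 8(w_x - w) + 4w.
The lower-order terms cancel, leaving the standard wave equation w_ττ = 4w_xx.
Initial data for w: w(x,0) = exp(x)u(x,0) = 2sin(x) - sin(4x); w_τ(x,0) = exp(x)u_τ(x,0) = 0. The boundary conditions carry over: w(0,τ) = w(π,τ) = 0.
Solve for w:
  Using separation of variables w = X(x)T(τ):
  Eigenfunctions: sin(nx), n = 1, 2, 3, ...
  General solution: w(x, τ) = Σ [A_n cos(2n τ) + B_n sin(2n τ)] sin(nx)
  From w(x,0) = 2sin(x) - sin(4x): A_1=2, A_4=-1. From w_τ(x,0) = 0: all B_n = 0.
Hence w(x,τ) = 2sin(x)cos(2τ) - sin(4x)cos(8τ).
Transform back: u(x,τ) = exp(-x)w(x,τ).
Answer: u(x, τ) = 2exp(-x)sin(x)cos(2τ) - exp(-x)sin(4x)cos(8τ)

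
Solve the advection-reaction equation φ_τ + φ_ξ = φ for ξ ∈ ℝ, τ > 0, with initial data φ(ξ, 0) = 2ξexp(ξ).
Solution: Substitute φ = exp(ξ)u, i.e. u = exp(-ξ)φ.
By the product rule, φ_ξ = exp(ξ)(u_ξ + u), φ_τ = exp(ξ)u_τ.
Substituting into the PDE and dividing by exp(ξ): u_τ + (u_ξ + u) = u.
The lower-order terms cancel, leaving the standard advection equation u_τ + u_ξ = 0.
Initial data for u: u(ξ,0) = exp(-ξ)φ(ξ,0) = 2ξ.
Solve for u:
  By method of characteristics (waves move right with speed 1):
  Along characteristics ξ - τ = const, u is constant, so u(ξ,τ) = f(ξ - τ) with f = u(·, 0).
Hence u(ξ,τ) = 2ξ - 2τ.
Transform back: φ(ξ,τ) = exp(ξ)u(ξ,τ).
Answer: φ(ξ, τ) = 2ξexp(ξ) - 2τexp(ξ)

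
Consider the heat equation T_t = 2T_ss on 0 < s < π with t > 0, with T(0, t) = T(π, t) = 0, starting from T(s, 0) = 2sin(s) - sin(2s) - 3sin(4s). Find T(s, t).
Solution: Using separation of variables T = X(s)G(t):
Eigenfunctions: sin(ns), n = 1, 2, 3, ...
General solution: T(s, t) = Σ c_n sin(ns) exp(-2n² t)
Matching T(s,0) = 2sin(s) - sin(2s) - 3sin(4s) term by term: c_1=2, c_2=-1, c_4=-3.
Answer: T(s, t) = 2exp(-2t)sin(s) - exp(-8t)sin(2s) - 3exp(-32t)sin(4s)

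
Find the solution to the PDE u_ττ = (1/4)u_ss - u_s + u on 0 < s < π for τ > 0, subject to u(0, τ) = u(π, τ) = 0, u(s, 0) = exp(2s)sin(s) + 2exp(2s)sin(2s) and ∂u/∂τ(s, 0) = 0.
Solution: Substitute u = exp(2s)w, i.e. w = exp(-2s)u.
By the product rule, u_s = exp(2s)(w_s + 2w), u_ss = exp(2s)(w_ss + 4w_s + 4w), u_ττ = exp(2s)w_ττ.
Substituting into the PDE and dividing by exp(2s): w_ττ = (1/4)(w_ss + 4w_s + 4w) - (w_s + 2w) + w.
The lower-order terms cancel, leaving the standard wave equation w_ττ = (1/4)w_ss.
Initial data for w: w(s,0) = exp(-2s)u(s,0) = sin(s) + 2sin(2s); w_τ(s,0) = exp(-2s)u_τ(s,0) = 0. The boundary conditions carry over: w(0,τ) = w(π,τ) = 0.
Solve for w:
  Using separation of variables w = X(s)T(τ):
  Eigenfunctions: sin(ns), n = 1, 2, 3, ...
  General solution: w(s, τ) = Σ [A_n cos(n τ/2) + B_n sin(n τ/2)] sin(ns)
  From w(s,0) = sin(s) + 2sin(2s): A_1=1, A_2=2. From w_τ(s,0) = 0: all B_n = 0.
Hence w(s,τ) = sin(s)cos(τ/2) + 2sin(2s)cos(τ).
Transform back: u(s,τ) = exp(2s)w(s,τ).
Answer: u(s, τ) = exp(2s)sin(s)cos(τ/2) + 2exp(2s)sin(2s)cos(τ)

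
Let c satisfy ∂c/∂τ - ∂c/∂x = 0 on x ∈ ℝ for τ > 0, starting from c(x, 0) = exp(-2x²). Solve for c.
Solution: By characteristics (dx/dτ = -1), c(x,τ) = f(x + τ) with f = c(·, 0).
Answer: c(x, τ) = exp(-2(x + τ)²)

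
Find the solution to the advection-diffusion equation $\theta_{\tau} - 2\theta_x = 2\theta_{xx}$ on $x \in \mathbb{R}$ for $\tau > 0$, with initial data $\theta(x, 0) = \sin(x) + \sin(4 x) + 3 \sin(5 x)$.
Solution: Change to a moving frame: let $\eta = x + 2\tau$, $\sigma = \tau$ and write $\theta(x,\tau) = u(\eta,\sigma)$.
By the chain rule $\theta_{\tau} = u_{\sigma} + 2u_{\eta}$, $\theta_x = u_{\eta}$, $\theta_{xx} = u_{\eta\eta}$.
Then $\theta_{\tau} - 2\theta_x = u_{\sigma}$: the advection term cancels and the PDE becomes the heat equation $u_{\sigma} = 2u_{\eta\eta}$ on $\eta \in \mathbb{R}$.
Initial data: $u(\eta,0) = \theta(\eta,0) = \sin(\eta) + \sin(4 \eta) + 3 \sin(5 \eta)$.
On $\eta \in \mathbb{R}$ each mode satisfies $(\sin(n\eta))'' = -n^2 \sin(n\eta)$, so $e^{-2n^2\sigma} \sin(n\eta)$ solves the heat equation; by superposition $u(\eta,\sigma) = \sum c_n e^{-2n^2\sigma} \sin(n\eta)$.
Reading off the coefficients: $c_1=1, c_4=1, c_5=3$, so $u(\eta,\sigma) = e^{-2 \sigma} \sin(\eta) + e^{-32 \sigma} \sin(4 \eta) + 3 e^{-50 \sigma} \sin(5 \eta)$.
Substituting back $\eta = x + 2\tau$, $\sigma = \tau$: $\theta(x,\tau) = u(x + 2\tau, \tau)$.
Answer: $\theta(x, \tau) = e^{-2 \tau} \sin(2 \tau + x) + e^{-32 \tau} \sin(8 \tau + 4 x) + 3 e^{-50 \tau} \sin(10 \tau + 5 x)$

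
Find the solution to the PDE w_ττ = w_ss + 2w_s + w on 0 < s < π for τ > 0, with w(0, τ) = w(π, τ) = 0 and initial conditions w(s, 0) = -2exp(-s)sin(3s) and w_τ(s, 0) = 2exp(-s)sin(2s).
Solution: Substitute w = exp(-s)u.
Then w_s = exp(-s)(u_s - u), w_ss = exp(-s)(u_ss - 2u_s + u), w_ττ = exp(-s)u_ττ; substituting and dividing by exp(-s), the lower-order terms cancel: u_ττ = u_ss (standard wave equation).
Data for u: u(s,0) = exp(s)w(s,0) = -2sin(3s); u_τ(s,0) = exp(s)w_τ(s,0) = 2sin(2s). The boundary conditions carry over: u(0,τ) = u(π,τ) = 0.
Separating variables: u = Σ [A_n cos(ω_n τ) + B_n sin(ω_n τ)] sin(ns), ω_n = n. From ICs (B_n = velocity coefficient / ω_n): A_3=-2, B_2=1.
So u(s,τ) = sin(2s)sin(2τ) - 2sin(3s)cos(3τ), and w(s,τ) = exp(-s)u(s,τ).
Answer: w(s, τ) = exp(-s)sin(2s)sin(2τ) - 2exp(-s)sin(3s)cos(3τ)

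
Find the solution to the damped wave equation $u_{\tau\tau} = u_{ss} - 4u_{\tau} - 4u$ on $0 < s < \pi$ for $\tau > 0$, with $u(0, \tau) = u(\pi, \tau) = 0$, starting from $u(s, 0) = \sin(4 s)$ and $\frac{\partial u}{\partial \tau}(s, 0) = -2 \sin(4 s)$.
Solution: Substitute $u = e^{-2\tau}w$.
Then $u_{\tau} = e^{-2\tau}(w_{\tau} - 2w)$, $u_{\tau\tau} = e^{-2\tau}(w_{\tau\tau} - 4w_{\tau} + 4w)$, $u_{ss} = e^{-2\tau}w_{ss}$; substituting and dividing by $e^{-2\tau}$, the lower-order terms cancel: $w_{\tau\tau} = w_{ss}$ (standard wave equation).
Data for $w$: $w(s,0) = u(s,0) = \sin(4 s)$; $w_{\tau}(s,0) = u_{\tau}(s,0) + 2u(s,0) = 0$. The boundary conditions carry over: $w(0,\tau) = w(\pi,\tau) = 0$.
Separating variables: $w = \sum [A_n \cos(\omega_n \tau) + B_n \sin(\omega_n \tau)] \sin(ns)$, $\omega_n = n$. From ICs: $A_4=1$.
So $w(s,\tau) = \sin(4 s) \cos(4 \tau)$, and $u(s,\tau) = e^{-2\tau}w(s,\tau)$.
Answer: $u(s, \tau) = e^{-2 \tau} \sin(4 s) \cos(4 \tau)$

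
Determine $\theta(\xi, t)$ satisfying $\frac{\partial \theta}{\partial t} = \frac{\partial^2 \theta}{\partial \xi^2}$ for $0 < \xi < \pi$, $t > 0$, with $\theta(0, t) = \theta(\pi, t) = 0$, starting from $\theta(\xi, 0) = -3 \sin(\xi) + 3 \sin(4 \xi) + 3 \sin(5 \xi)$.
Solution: Separating variables: $\theta = \sum c_n e^{-n^2t} \sin(n\xi)$. From $\theta(\xi,0) = -3 \sin(\xi) + 3 \sin(4 \xi) + 3 \sin(5 \xi)$: $c_1=-3, c_4=3, c_5=3$.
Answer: $\theta(\xi, t) = -3 e^{-t} \sin(\xi) + 3 e^{-16 t} \sin(4 \xi) + 3 e^{-25 t} \sin(5 \xi)$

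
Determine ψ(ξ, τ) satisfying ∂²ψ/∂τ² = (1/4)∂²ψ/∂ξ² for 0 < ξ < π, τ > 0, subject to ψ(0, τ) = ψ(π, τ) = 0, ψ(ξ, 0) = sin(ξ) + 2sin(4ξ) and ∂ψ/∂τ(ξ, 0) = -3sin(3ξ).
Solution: Using separation of variables ψ = X(ξ)T(τ):
Eigenfunctions: sin(nξ), n = 1, 2, 3, ...
General solution: ψ(ξ, τ) = Σ [A_n cos(n τ/2) + B_n sin(n τ/2)] sin(nξ)
From ψ(ξ,0) = sin(ξ) + 2sin(4ξ): A_1=1, A_4=2. From ψ_τ(ξ,0) = -3sin(3ξ), using ψ_τ(ξ,0) = Σ ω_n B_n sin(nξ) with ω_n = n/2: B_3 = (-3)/(3/2) = -2.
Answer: ψ(ξ, τ) = sin(ξ)cos(τ/2) - 2sin(3ξ)sin(3τ/2) + 2sin(4ξ)cos(2τ)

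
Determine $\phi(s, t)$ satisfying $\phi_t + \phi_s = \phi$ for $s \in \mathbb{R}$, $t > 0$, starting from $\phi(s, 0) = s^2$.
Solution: Substitute $\phi = e^{t}u$, i.e. $u = e^{-t}\phi$.
By the product rule, $\phi_t = e^{t}(u_t + u)$, $\phi_s = e^{t}u_s$.
Substituting into the PDE and dividing by $e^{t}$: $u_t + u + u_s = u$.
The lower-order terms cancel, leaving the standard advection equation $u_t + u_s = 0$.
Initial data for $u$: $u(s,0) = \phi(s,0) = s^2$.
Solve for $u$:
  By method of characteristics (waves move right with speed 1):
  Along characteristics $s - t =$ const, $u$ is constant, so $u(s,t) = f(s - t)$ with $f = u( \cdot , 0)$.
Hence $u(s,t) = s^2 - 2 s t + t^2$.
Transform back: $\phi(s,t) = e^{t}u(s,t)$.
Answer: $\phi(s, t) = s^2 e^{t} - 2 s t e^{t} + t^2 e^{t}$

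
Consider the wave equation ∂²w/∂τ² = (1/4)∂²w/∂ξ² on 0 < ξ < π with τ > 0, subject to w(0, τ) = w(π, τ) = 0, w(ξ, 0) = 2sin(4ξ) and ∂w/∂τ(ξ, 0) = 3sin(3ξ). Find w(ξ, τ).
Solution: Using separation of variables w = X(ξ)T(τ):
Eigenfunctions: sin(nξ), n = 1, 2, 3, ...
General solution: w(ξ, τ) = Σ [A_n cos(n τ/2) + B_n sin(n τ/2)] sin(nξ)
From w(ξ,0) = 2sin(4ξ): A_4=2. From w_τ(ξ,0) = 3sin(3ξ), using w_τ(ξ,0) = Σ ω_n B_n sin(nξ) with ω_n = n/2: B_3 = 3/(3/2) = 2.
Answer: w(ξ, τ) = 2sin(3ξ)sin(3τ/2) + 2sin(4ξ)cos(2τ)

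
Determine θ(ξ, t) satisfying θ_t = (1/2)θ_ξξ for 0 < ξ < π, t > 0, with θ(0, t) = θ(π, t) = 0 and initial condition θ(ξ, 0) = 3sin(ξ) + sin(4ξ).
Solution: Using separation of variables θ = X(ξ)G(t):
Eigenfunctions: sin(nξ), n = 1, 2, 3, ...
General solution: θ(ξ, t) = Σ c_n sin(nξ) exp(-n² t/2)
Matching θ(ξ,0) = 3sin(ξ) + sin(4ξ) term by term: c_1=3, c_4=1.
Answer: θ(ξ, t) = exp(-8t)sin(4ξ) + 3exp(-t/2)sin(ξ)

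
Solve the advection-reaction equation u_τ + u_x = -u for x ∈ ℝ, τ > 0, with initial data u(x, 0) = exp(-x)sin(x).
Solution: Substitute u = exp(-x)w.
Then u_x = exp(-x)(w_x - w), u_τ = exp(-x)w_τ; substituting and dividing by exp(-x), the lower-order terms cancel: w_τ + w_x = 0 (standard advection equation).
Data for w: w(x,0) = exp(x)u(x,0) = sin(x).
By characteristics (dx/dτ = 1), w(x,τ) = f(x - τ) with f = w(·, 0).
So w(x,τ) = sin(x - τ), and u(x,τ) = exp(-x)w(x,τ).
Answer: u(x, τ) = exp(-x)sin(x - τ)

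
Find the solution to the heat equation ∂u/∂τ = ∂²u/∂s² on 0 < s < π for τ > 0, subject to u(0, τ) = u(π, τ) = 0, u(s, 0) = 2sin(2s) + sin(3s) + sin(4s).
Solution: Separating variables: u = Σ c_n exp(-n²τ) sin(ns). From u(s,0) = 2sin(2s) + sin(3s) + sin(4s): c_2=2, c_3=1, c_4=1.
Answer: u(s, τ) = 2exp(-4τ)sin(2s) + exp(-9τ)sin(3s) + exp(-16τ)sin(4s)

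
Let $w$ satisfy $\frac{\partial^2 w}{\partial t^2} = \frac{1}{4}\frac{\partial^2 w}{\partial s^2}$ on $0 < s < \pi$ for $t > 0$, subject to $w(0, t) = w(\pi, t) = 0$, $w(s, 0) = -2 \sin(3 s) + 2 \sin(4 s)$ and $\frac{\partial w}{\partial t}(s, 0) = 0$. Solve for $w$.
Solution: Using separation of variables $w = X(s)T(t)$:
Eigenfunctions: $\sin(ns)$, $n = 1, 2, 3, \ldots$
General solution: $w(s, t) = \sum [A_n \cos(n t/2) + B_n \sin(n t/2)] \sin(ns)$
From $w(s,0) = -2 \sin(3 s) + 2 \sin(4 s)$: $A_3=-2, A_4=2$. From $w_t(s,0) = 0$: all $B_n = 0$.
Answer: $w(s, t) = -2 \sin(3 s) \cos(3 t/2) + 2 \sin(4 s) \cos(2 t)$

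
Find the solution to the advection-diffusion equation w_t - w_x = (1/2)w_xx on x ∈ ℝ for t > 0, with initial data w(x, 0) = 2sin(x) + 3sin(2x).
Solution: Change to a moving frame: let η = x + t, σ = t and write w(x,t) = u(η,σ).
By the chain rule w_t = u_σ + u_η, w_x = u_η, w_xx = u_ηη.
Then w_t - w_x = u_σ: the advection term cancels and the PDE becomes the heat equation u_σ = (1/2)u_ηη on η ∈ ℝ.
Initial data: u(η,0) = w(η,0) = 2sin(η) + 3sin(2η).
On η ∈ ℝ each mode satisfies (sin(nη))″ = -n² sin(nη), so exp(-n²σ/2) sin(nη) solves the heat equation; by superposition u(η,σ) = Σ c_n exp(-n²σ/2) sin(nη).
Reading off the coefficients: c_1=2, c_2=3, so u(η,σ) = 3exp(-2σ)sin(2η) + 2exp(-σ/2)sin(η).
Substituting back η = x + t, σ = t: w(x,t) = u(x + t, t).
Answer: w(x, t) = 3exp(-2t)sin(2t + 2x) + 2exp(-t/2)sin(t + x)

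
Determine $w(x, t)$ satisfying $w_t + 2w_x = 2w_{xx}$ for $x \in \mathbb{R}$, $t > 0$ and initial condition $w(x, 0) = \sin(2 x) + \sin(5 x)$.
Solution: Moving frame: $\eta = x - 2t$, $\sigma = t$, $w = u(\eta,\sigma)$, so $w_t = u_{\sigma} - 2u_{\eta}$ and $w_{xx} = u_{\eta\eta}$.
Hence $w_t + 2w_x = u_{\sigma}$ and the PDE becomes the heat equation $u_{\sigma} = 2u_{\eta\eta}$ on $\eta \in \mathbb{R}$.
Initial data: $u(\eta,0) = w(\eta,0) = \sin(2 \eta) + \sin(5 \eta)$. Each mode $\sin(n\eta)$ decays as $e^{-2n^2\sigma}$ on $\mathbb{R}$, so $u(\eta,\sigma) = \sum c_n e^{-2n^2\sigma} \sin(n\eta)$ with $c_2=1, c_5=1$: $u(\eta,\sigma) = e^{-8 \sigma} \sin(2 \eta) + e^{-50 \sigma} \sin(5 \eta)$.
Substituting back: $w(x,t) = u(x - 2t, t)$.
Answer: $w(x, t) = - e^{-8 t} \sin(4 t - 2 x) -  e^{-50 t} \sin(10 t - 5 x)$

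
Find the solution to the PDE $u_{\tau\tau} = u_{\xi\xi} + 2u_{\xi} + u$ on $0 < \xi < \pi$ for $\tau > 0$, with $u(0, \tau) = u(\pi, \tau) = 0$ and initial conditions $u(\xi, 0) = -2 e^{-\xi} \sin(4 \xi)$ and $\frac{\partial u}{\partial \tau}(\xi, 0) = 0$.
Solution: Substitute $u = e^{-\xi}w$, i.e. $w = e^{\xi}u$.
By the product rule, $u_{\xi} = e^{-\xi}(w_{\xi} - w)$, $u_{\xi\xi} = e^{-\xi}(w_{\xi\xi} - 2w_{\xi} + w)$, $u_{\tau\tau} = e^{-\xi}w_{\tau\tau}$.
Substituting into the PDE and dividing by $e^{-\xi}$: $w_{\tau\tau} = (w_{\xi\xi} - 2w_{\xi} + w) + 2(w_{\xi} - w) + w$.
The lower-order terms cancel, leaving the standard wave equation $w_{\tau\tau} = w_{\xi\xi}$.
Initial data for $w$: $w(\xi,0) = e^{\xi}u(\xi,0) = -2 \sin(4 \xi)$; $w_{\tau}(\xi,0) = e^{\xi}u_{\tau}(\xi,0) = 0$. The boundary conditions carry over: $w(0,\tau) = w(\pi,\tau) = 0$.
Solve for $w$:
  Using separation of variables $w = X(\xi)T(\tau)$:
  Eigenfunctions: $\sin(n\xi)$, $n = 1, 2, 3, \ldots$
  General solution: $w(\xi, \tau) = \sum [A_n \cos(n \tau) + B_n \sin(n \tau)] \sin(n\xi)$
  From $w(\xi,0) = -2 \sin(4 \xi)$: $A_4=-2$. From $w_{\tau}(\xi,0) = 0$: all $B_n = 0$.
Hence $w(\xi,\tau) = -2 \sin(4 \xi) \cos(4 \tau)$.
Transform back: $u(\xi,\tau) = e^{-\xi}w(\xi,\tau)$.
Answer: $u(\xi, \tau) = -2 e^{-\xi} \sin(4 \xi) \cos(4 \tau)$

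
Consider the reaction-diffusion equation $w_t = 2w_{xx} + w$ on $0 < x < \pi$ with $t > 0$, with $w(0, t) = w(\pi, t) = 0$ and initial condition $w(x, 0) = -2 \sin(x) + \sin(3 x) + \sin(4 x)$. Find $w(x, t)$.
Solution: Substitute $w = e^{t}u$.
Then $w_t = e^{t}(u_t + u)$, $w_{xx} = e^{t}u_{xx}$; substituting and dividing by $e^{t}$, the lower-order terms cancel: $u_t = 2u_{xx}$ (standard heat equation).
Data for $u$: $u(x,0) = w(x,0) = -2 \sin(x) + \sin(3 x) + \sin(4 x)$. The boundary conditions carry over: $u(0,t) = u(\pi,t) = 0$.
Separating variables: $u = \sum c_n e^{-2n^2t} \sin(nx)$. From $u(x,0) = -2 \sin(x) + \sin(3 x) + \sin(4 x)$: $c_1=-2, c_3=1, c_4=1$.
So $u(x,t) = -2 e^{-2 t} \sin(x) + e^{-18 t} \sin(3 x) + e^{-32 t} \sin(4 x)$, and $w(x,t) = e^{t}u(x,t)$.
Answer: $w(x, t) = -2 e^{-t} \sin(x) + e^{-17 t} \sin(3 x) + e^{-31 t} \sin(4 x)$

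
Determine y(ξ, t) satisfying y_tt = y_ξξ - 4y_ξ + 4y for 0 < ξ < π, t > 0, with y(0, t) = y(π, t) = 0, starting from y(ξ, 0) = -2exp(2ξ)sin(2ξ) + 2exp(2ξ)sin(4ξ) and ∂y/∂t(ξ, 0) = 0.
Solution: Substitute y = exp(2ξ)u, i.e. u = exp(-2ξ)y.
By the product rule, y_ξ = exp(2ξ)(u_ξ + 2u), y_ξξ = exp(2ξ)(u_ξξ + 4u_ξ + 4u), y_tt = exp(2ξ)u_tt.
Substituting into the PDE and dividing by exp(2ξ): u_tt = (u_ξξ + 4u_ξ + 4u) - 4(u_ξ + 2u) + 4u.
The lower-order terms cancel, leaving the standard wave equation u_tt = u_ξξ.
Initial data for u: u(ξ,0) = exp(-2ξ)y(ξ,0) = -2sin(2ξ) + 2sin(4ξ); u_t(ξ,0) = exp(-2ξ)y_t(ξ,0) = 0. The boundary conditions carry over: u(0,t) = u(π,t) = 0.
Solve for u:
  Using separation of variables u = X(ξ)T(t):
  Eigenfunctions: sin(nξ), n = 1, 2, 3, ...
  General solution: u(ξ, t) = Σ [A_n cos(n t) + B_n sin(n t)] sin(nξ)
  From u(ξ,0) = -2sin(2ξ) + 2sin(4ξ): A_2=-2, A_4=2. From u_t(ξ,0) = 0: all B_n = 0.
Hence u(ξ,t) = -2sin(2ξ)cos(2t) + 2sin(4ξ)cos(4t).
Transform back: y(ξ,t) = exp(2ξ)u(ξ,t).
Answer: y(ξ, t) = -2exp(2ξ)sin(2ξ)cos(2t) + 2exp(2ξ)sin(4ξ)cos(4t)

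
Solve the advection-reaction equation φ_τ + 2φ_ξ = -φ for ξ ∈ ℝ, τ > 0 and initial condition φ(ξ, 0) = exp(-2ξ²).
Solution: Substitute φ = exp(-τ)u.
Then φ_τ = exp(-τ)(u_τ - u), φ_ξ = exp(-τ)u_ξ; substituting and dividing by exp(-τ), the lower-order terms cancel: u_τ + 2u_ξ = 0 (standard advection equation).
Data for u: u(ξ,0) = φ(ξ,0) = exp(-2ξ²).
By characteristics (dξ/dτ = 2), u(ξ,τ) = f(ξ - 2τ) with f = u(·, 0).
So u(ξ,τ) = exp(-2(ξ - 2τ)²), and φ(ξ,τ) = exp(-τ)u(ξ,τ).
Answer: φ(ξ, τ) = exp(-τ)exp(-2(ξ - 2τ)²)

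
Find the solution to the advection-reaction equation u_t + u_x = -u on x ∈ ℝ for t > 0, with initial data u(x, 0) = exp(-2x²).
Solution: Substitute u = exp(-t)w.
Then u_t = exp(-t)(w_t - w), u_x = exp(-t)w_x; substituting and dividing by exp(-t), the lower-order terms cancel: w_t + w_x = 0 (standard advection equation).
Data for w: w(x,0) = u(x,0) = exp(-2x²).
By characteristics (dx/dt = 1), w(x,t) = f(x - t) with f = w(·, 0).
So w(x,t) = exp(-2(-t + x)²), and u(x,t) = exp(-t)w(x,t).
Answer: u(x, t) = exp(-t)exp(-2(-t + x)²)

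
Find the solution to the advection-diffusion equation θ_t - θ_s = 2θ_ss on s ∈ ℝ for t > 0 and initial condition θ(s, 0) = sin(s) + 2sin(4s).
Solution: Change to a moving frame: let η = s + t, σ = t and write θ(s,t) = u(η,σ).
By the chain rule θ_t = u_σ + u_η, θ_s = u_η, θ_ss = u_ηη.
Then θ_t - θ_s = u_σ: the advection term cancels and the PDE becomes the heat equation u_σ = 2u_ηη on η ∈ ℝ.
Initial data: u(η,0) = θ(η,0) = sin(η) + 2sin(4η).
On η ∈ ℝ each mode satisfies (sin(nη))″ = -n² sin(nη), so exp(-2n²σ) sin(nη) solves the heat equation; by superposition u(η,σ) = Σ c_n exp(-2n²σ) sin(nη).
Reading off the coefficients: c_1=1, c_4=2, so u(η,σ) = exp(-2σ)sin(η) + 2exp(-32σ)sin(4η).
Substituting back η = s + t, σ = t: θ(s,t) = u(s + t, t).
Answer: θ(s, t) = exp(-2t)sin(s + t) + 2exp(-32t)sin(4s + 4t)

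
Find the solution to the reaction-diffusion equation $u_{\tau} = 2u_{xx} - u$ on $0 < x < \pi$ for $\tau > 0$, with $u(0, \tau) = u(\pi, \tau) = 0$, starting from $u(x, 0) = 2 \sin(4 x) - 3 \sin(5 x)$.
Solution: Substitute $u = e^{-\tau}w$.
Then $u_{\tau} = e^{-\tau}(w_{\tau} - w)$, $u_{xx} = e^{-\tau}w_{xx}$; substituting and dividing by $e^{-\tau}$, the lower-order terms cancel: $w_{\tau} = 2w_{xx}$ (standard heat equation).
Data for $w$: $w(x,0) = u(x,0) = 2 \sin(4 x) - 3 \sin(5 x)$. The boundary conditions carry over: $w(0,\tau) = w(\pi,\tau) = 0$.
Separating variables: $w = \sum c_n e^{-2n^2\tau} \sin(nx)$. From $w(x,0) = 2 \sin(4 x) - 3 \sin(5 x)$: $c_4=2, c_5=-3$.
So $w(x,\tau) = 2 e^{-32 \tau} \sin(4 x) - 3 e^{-50 \tau} \sin(5 x)$, and $u(x,\tau) = e^{-\tau}w(x,\tau)$.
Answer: $u(x, \tau) = 2 e^{-33 \tau} \sin(4 x) - 3 e^{-51 \tau} \sin(5 x)$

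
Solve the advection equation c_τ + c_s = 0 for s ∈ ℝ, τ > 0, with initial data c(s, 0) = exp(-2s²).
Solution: By method of characteristics (waves move right with speed 1):
Along characteristics s - τ = const, c is constant, so c(s,τ) = f(s - τ) with f = c(·, 0).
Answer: c(s, τ) = exp(-2(s - τ)²)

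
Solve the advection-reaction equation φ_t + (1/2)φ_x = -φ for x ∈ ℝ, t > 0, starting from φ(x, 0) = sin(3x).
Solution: Substitute φ = exp(-t)u.
Then φ_t = exp(-t)(u_t - u), φ_x = exp(-t)u_x; substituting and dividing by exp(-t), the lower-order terms cancel: u_t + (1/2)u_x = 0 (standard advection equation).
Data for u: u(x,0) = φ(x,0) = sin(3x).
By characteristics (dx/dt = 1/2), u(x,t) = f(x - (1/2)t) with f = u(·, 0).
So u(x,t) = -sin(3t/2 - 3x), and φ(x,t) = exp(-t)u(x,t).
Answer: φ(x, t) = -exp(-t)sin(3t/2 - 3x)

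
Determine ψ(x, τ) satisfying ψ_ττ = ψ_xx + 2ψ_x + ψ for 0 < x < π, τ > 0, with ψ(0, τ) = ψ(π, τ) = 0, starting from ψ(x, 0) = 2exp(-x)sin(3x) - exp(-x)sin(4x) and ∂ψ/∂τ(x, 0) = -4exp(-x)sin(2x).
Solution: Substitute ψ = exp(-x)u, i.e. u = exp(x)ψ.
By the product rule, ψ_x = exp(-x)(u_x - u), ψ_xx = exp(-x)(u_xx - 2u_x + u), ψ_ττ = exp(-x)u_ττ.
Substituting into the PDE and dividing by exp(-x): u_ττ = (u_xx - 2u_x + u) + 2(u_x - u) + u.
The lower-order terms cancel, leaving the standard wave equation u_ττ = u_xx.
Initial data for u: u(x,0) = exp(x)ψ(x,0) = 2sin(3x) - sin(4x); u_τ(x,0) = exp(x)ψ_τ(x,0) = -4sin(2x). The boundary conditions carry over: u(0,τ) = u(π,τ) = 0.
Solve for u:
  Using separation of variables u = X(x)T(τ):
  Eigenfunctions: sin(nx), n = 1, 2, 3, ...
  General solution: u(x, τ) = Σ [A_n cos(n τ) + B_n sin(n τ)] sin(nx)
  From u(x,0) = 2sin(3x) - sin(4x): A_3=2, A_4=-1. From u_τ(x,0) = -4sin(2x), using u_τ(x,0) = Σ ω_n B_n sin(nx) with ω_n = n: B_2 = (-4)/2 = -2.
Hence u(x,τ) = -2sin(2x)sin(2τ) + 2sin(3x)cos(3τ) - sin(4x)cos(4τ).
Transform back: ψ(x,τ) = exp(-x)u(x,τ).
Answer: ψ(x, τ) = -2exp(-x)sin(2x)sin(2τ) + 2exp(-x)sin(3x)cos(3τ) - exp(-x)sin(4x)cos(4τ)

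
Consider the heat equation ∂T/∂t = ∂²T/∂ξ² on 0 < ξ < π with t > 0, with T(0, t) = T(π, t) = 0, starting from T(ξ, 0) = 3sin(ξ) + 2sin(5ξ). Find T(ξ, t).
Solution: Separating variables: T = Σ c_n exp(-n²t) sin(nξ). From T(ξ,0) = 3sin(ξ) + 2sin(5ξ): c_1=3, c_5=2.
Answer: T(ξ, t) = 3exp(-t)sin(ξ) + 2exp(-25t)sin(5ξ)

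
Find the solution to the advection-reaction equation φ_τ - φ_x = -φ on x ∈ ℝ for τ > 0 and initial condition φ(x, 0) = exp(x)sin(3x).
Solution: Substitute φ = exp(x)u, i.e. u = exp(-x)φ.
By the product rule, φ_x = exp(x)(u_x + u), φ_τ = exp(x)u_τ.
Substituting into the PDE and dividing by exp(x): u_τ - (u_x + u) = -u.
The lower-order terms cancel, leaving the standard advection equation u_τ - u_x = 0.
Initial data for u: u(x,0) = exp(-x)φ(x,0) = sin(3x).
Solve for u:
  By method of characteristics (waves move left with speed 1):
  Along characteristics x + τ = const, u is constant, so u(x,τ) = f(x + τ) with f = u(·, 0).
Hence u(x,τ) = sin(3x + 3τ).
Transform back: φ(x,τ) = exp(x)u(x,τ).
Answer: φ(x, τ) = exp(x)sin(3x + 3τ)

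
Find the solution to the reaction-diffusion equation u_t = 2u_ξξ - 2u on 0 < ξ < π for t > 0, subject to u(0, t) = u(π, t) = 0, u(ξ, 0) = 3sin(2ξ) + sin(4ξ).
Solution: Substitute u = exp(-2t)w.
Then u_t = exp(-2t)(w_t - 2w), u_ξξ = exp(-2t)w_ξξ; substituting and dividing by exp(-2t), the lower-order terms cancel: w_t = 2w_ξξ (standard heat equation).
Data for w: w(ξ,0) = u(ξ,0) = 3sin(2ξ) + sin(4ξ). The boundary conditions carry over: w(0,t) = w(π,t) = 0.
Separating variables: w = Σ c_n exp(-2n²t) sin(nξ). From w(ξ,0) = 3sin(2ξ) + sin(4ξ): c_2=3, c_4=1.
So w(ξ,t) = 3exp(-8t)sin(2ξ) + exp(-32t)sin(4ξ), and u(ξ,t) = exp(-2t)w(ξ,t).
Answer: u(ξ, t) = 3exp(-10t)sin(2ξ) + exp(-34t)sin(4ξ)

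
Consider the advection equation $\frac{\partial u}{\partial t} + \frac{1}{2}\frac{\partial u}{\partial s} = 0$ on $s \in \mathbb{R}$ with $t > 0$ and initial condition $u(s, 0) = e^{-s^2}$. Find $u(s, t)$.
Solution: By characteristics ($ds/dt = 1/2$), $u(s,t) = f(s - \frac{1}{2}t)$ with $f = u( \cdot , 0)$.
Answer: $u(s, t) = e^{-(s - t/2)^2}$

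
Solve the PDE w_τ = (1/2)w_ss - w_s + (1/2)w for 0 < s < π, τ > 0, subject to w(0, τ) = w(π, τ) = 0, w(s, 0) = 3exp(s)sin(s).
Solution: Substitute w = exp(s)u, i.e. u = exp(-s)w.
By the product rule, w_s = exp(s)(u_s + u), w_ss = exp(s)(u_ss + 2u_s + u), w_τ = exp(s)u_τ.
Substituting into the PDE and dividing by exp(s): u_τ = (1/2)(u_ss + 2u_s + u) - (u_s + u) + (1/2)u.
The lower-order terms cancel, leaving the standard heat equation u_τ = (1/2)u_ss.
Initial data for u: u(s,0) = exp(-s)w(s,0) = 3sin(s). The boundary conditions carry over: u(0,τ) = u(π,τ) = 0.
Solve for u:
  Using separation of variables u = X(s)T(τ):
  Eigenfunctions: sin(ns), n = 1, 2, 3, ...
  General solution: u(s, τ) = Σ c_n sin(ns) exp(-n² τ/2)
  Matching u(s,0) = 3sin(s) term by term: c_1=3.
Hence u(s,τ) = 3exp(-τ/2)sin(s).
Transform back: w(s,τ) = exp(s)u(s,τ).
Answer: w(s, τ) = 3exp(s)exp(-τ/2)sin(s)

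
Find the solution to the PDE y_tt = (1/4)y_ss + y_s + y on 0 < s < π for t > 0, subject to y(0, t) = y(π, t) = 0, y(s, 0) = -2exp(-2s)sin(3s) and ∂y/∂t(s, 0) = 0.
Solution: Substitute y = exp(-2s)u.
Then y_s = exp(-2s)(u_s - 2u), y_ss = exp(-2s)(u_ss - 4u_s + 4u), y_tt = exp(-2s)u_tt; substituting and dividing by exp(-2s), the lower-order terms cancel: u_tt = (1/4)u_ss (standard wave equation).
Data for u: u(s,0) = exp(2s)y(s,0) = -2sin(3s); u_t(s,0) = exp(2s)y_t(s,0) = 0. The boundary conditions carry over: u(0,t) = u(π,t) = 0.
Separating variables: u = Σ [A_n cos(ω_n t) + B_n sin(ω_n t)] sin(ns), ω_n = n/2. From ICs: A_3=-2.
So u(s,t) = -2sin(3s)cos(3t/2), and y(s,t) = exp(-2s)u(s,t).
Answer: y(s, t) = -2exp(-2s)sin(3s)cos(3t/2)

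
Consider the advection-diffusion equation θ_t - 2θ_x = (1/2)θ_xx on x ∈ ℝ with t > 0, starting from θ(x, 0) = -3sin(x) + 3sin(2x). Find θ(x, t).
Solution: Moving frame: η = x + 2t, σ = t, θ = u(η,σ), so θ_t = u_σ + 2u_η and θ_xx = u_ηη.
Hence θ_t - 2θ_x = u_σ and the PDE becomes the heat equation u_σ = (1/2)u_ηη on η ∈ ℝ.
Initial data: u(η,0) = θ(η,0) = -3sin(η) + 3sin(2η). Each mode sin(nη) decays as exp(-n²σ/2) on ℝ, so u(η,σ) = Σ c_n exp(-n²σ/2) sin(nη) with c_1=-3, c_2=3: u(η,σ) = 3exp(-2σ)sin(2η) - 3exp(-σ/2)sin(η).
Substituting back: θ(x,t) = u(x + 2t, t).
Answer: θ(x, t) = 3exp(-2t)sin(4t + 2x) - 3exp(-t/2)sin(2t + x)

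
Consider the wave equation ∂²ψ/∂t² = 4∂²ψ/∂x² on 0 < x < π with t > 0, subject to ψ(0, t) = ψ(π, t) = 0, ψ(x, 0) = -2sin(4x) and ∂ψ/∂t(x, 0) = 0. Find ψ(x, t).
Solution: Using separation of variables ψ = X(x)T(t):
Eigenfunctions: sin(nx), n = 1, 2, 3, ...
General solution: ψ(x, t) = Σ [A_n cos(2n t) + B_n sin(2n t)] sin(nx)
From ψ(x,0) = -2sin(4x): A_4=-2. From ψ_t(x,0) = 0: all B_n = 0.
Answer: ψ(x, t) = -2sin(4x)cos(8t)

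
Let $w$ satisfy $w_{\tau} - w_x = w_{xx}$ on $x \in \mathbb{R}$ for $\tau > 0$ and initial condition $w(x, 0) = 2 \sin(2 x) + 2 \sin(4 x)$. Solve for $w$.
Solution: Moving frame: $\eta = x + \tau$, $\sigma = \tau$, $w = u(\eta,\sigma)$, so $w_{\tau} = u_{\sigma} + u_{\eta}$ and $w_{xx} = u_{\eta\eta}$.
Hence $w_{\tau} - w_x = u_{\sigma}$ and the PDE becomes the heat equation $u_{\sigma} = u_{\eta\eta}$ on $\eta \in \mathbb{R}$.
Initial data: $u(\eta,0) = w(\eta,0) = 2 \sin(2 \eta) + 2 \sin(4 \eta)$. Each mode $\sin(n\eta)$ decays as $e^{-n^2\sigma}$ on $\mathbb{R}$, so $u(\eta,\sigma) = \sum c_n e^{-n^2\sigma} \sin(n\eta)$ with $c_2=2, c_4=2$: $u(\eta,\sigma) = 2 e^{-4 \sigma} \sin(2 \eta) + 2 e^{-16 \sigma} \sin(4 \eta)$.
Substituting back: $w(x,\tau) = u(x + \tau, \tau)$.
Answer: $w(x, \tau) = 2 e^{-4 \tau} \sin(2 \tau + 2 x) + 2 e^{-16 \tau} \sin(4 \tau + 4 x)$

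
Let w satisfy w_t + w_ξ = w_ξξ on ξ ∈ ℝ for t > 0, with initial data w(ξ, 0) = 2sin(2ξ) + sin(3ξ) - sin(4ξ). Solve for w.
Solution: Change to a moving frame: let η = ξ - t, σ = t and write w(ξ,t) = u(η,σ).
By the chain rule w_t = u_σ - u_η, w_ξ = u_η, w_ξξ = u_ηη.
Then w_t + w_ξ = u_σ: the advection term cancels and the PDE becomes the heat equation u_σ = u_ηη on η ∈ ℝ.
Initial data: u(η,0) = w(η,0) = 2sin(2η) + sin(3η) - sin(4η).
On η ∈ ℝ each mode satisfies (sin(nη))″ = -n² sin(nη), so exp(-n²σ) sin(nη) solves the heat equation; by superposition u(η,σ) = Σ c_n exp(-n²σ) sin(nη).
Reading off the coefficients: c_2=2, c_3=1, c_4=-1, so u(η,σ) = 2exp(-4σ)sin(2η) + exp(-9σ)sin(3η) - exp(-16σ)sin(4η).
Substituting back η = ξ - t, σ = t: w(ξ,t) = u(ξ - t, t).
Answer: w(ξ, t) = -2exp(-4t)sin(2t - 2ξ) - exp(-9t)sin(3t - 3ξ) + exp(-16t)sin(4t - 4ξ)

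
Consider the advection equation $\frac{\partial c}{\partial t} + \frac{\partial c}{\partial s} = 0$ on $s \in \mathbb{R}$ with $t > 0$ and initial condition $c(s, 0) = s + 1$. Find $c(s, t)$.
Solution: By characteristics ($ds/dt = 1$), $c(s,t) = f(s - t)$ with $f = c( \cdot , 0)$.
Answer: $c(s, t) = s -  t + 1$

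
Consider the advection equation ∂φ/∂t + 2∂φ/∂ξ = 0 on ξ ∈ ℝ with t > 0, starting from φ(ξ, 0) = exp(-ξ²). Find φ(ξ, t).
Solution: By method of characteristics (waves move right with speed 2):
Along characteristics ξ - 2t = const, φ is constant, so φ(ξ,t) = f(ξ - 2t) with f = φ(·, 0).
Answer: φ(ξ, t) = exp(-(-2t + ξ)²)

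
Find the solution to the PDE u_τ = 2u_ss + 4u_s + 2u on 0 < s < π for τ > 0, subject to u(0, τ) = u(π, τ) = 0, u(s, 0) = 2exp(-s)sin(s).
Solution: Substitute u = exp(-s)w, i.e. w = exp(s)u.
By the product rule, u_s = exp(-s)(w_s - w), u_ss = exp(-s)(w_ss - 2w_s + w), u_τ = exp(-s)w_τ.
Substituting into the PDE and dividing by exp(-s): w_τ = 2(w_ss - 2w_s + w) + 4(w_s - w) + 2w.
The lower-order terms cancel, leaving the standard heat equation w_τ = 2w_ss.
Initial data for w: w(s,0) = exp(s)u(s,0) = 2sin(s). The boundary conditions carry over: w(0,τ) = w(π,τ) = 0.
Solve for w:
  Using separation of variables w = X(s)T(τ):
  Eigenfunctions: sin(ns), n = 1, 2, 3, ...
  General solution: w(s, τ) = Σ c_n sin(ns) exp(-2n² τ)
  Matching w(s,0) = 2sin(s) term by term: c_1=2.
Hence w(s,τ) = 2exp(-2τ)sin(s).
Transform back: u(s,τ) = exp(-s)w(s,τ).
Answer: u(s, τ) = 2exp(-s)exp(-2τ)sin(s)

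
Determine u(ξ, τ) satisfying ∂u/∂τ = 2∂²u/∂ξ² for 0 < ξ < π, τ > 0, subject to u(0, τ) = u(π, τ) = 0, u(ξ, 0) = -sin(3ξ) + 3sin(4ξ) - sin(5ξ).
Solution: Separating variables: u = Σ c_n exp(-2n²τ) sin(nξ). From u(ξ,0) = -sin(3ξ) + 3sin(4ξ) - sin(5ξ): c_3=-1, c_4=3, c_5=-1.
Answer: u(ξ, τ) = -exp(-18τ)sin(3ξ) + 3exp(-32τ)sin(4ξ) - exp(-50τ)sin(5ξ)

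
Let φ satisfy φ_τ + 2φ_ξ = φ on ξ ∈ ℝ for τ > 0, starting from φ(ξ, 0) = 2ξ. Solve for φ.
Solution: Substitute φ = exp(τ)u, i.e. u = exp(-τ)φ.
By the product rule, φ_τ = exp(τ)(u_τ + u), φ_ξ = exp(τ)u_ξ.
Substituting into the PDE and dividing by exp(τ): u_τ + u + 2u_ξ = u.
The lower-order terms cancel, leaving the standard advection equation u_τ + 2u_ξ = 0.
Initial data for u: u(ξ,0) = φ(ξ,0) = 2ξ.
Solve for u:
  By method of characteristics (waves move right with speed 2):
  Along characteristics ξ - 2τ = const, u is constant, so u(ξ,τ) = f(ξ - 2τ) with f = u(·, 0).
Hence u(ξ,τ) = 2ξ - 4τ.
Transform back: φ(ξ,τ) = exp(τ)u(ξ,τ).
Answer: φ(ξ, τ) = 2ξexp(τ) - 4τexp(τ)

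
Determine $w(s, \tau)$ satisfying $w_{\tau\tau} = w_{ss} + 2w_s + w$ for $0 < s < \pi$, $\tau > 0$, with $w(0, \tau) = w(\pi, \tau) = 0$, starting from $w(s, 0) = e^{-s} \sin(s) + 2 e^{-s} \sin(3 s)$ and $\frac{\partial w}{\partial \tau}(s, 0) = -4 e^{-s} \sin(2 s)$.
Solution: Substitute $w = e^{-s}u$, i.e. $u = e^{s}w$.
By the product rule, $w_s = e^{-s}(u_s - u)$, $w_{ss} = e^{-s}(u_{ss} - 2u_s + u)$, $w_{\tau\tau} = e^{-s}u_{\tau\tau}$.
Substituting into the PDE and dividing by $e^{-s}$: $u_{\tau\tau} = (u_{ss} - 2u_s + u) + 2(u_s - u) + u$.
The lower-order terms cancel, leaving the standard wave equation $u_{\tau\tau} = u_{ss}$.
Initial data for $u$: $u(s,0) = e^{s}w(s,0) = \sin(s) + 2 \sin(3 s)$; $u_{\tau}(s,0) = e^{s}w_{\tau}(s,0) = -4 \sin(2 s)$. The boundary conditions carry over: $u(0,\tau) = u(\pi,\tau) = 0$.
Solve for $u$:
  Using separation of variables $u = X(s)T(\tau)$:
  Eigenfunctions: $\sin(ns)$, $n = 1, 2, 3, \ldots$
  General solution: $u(s, \tau) = \sum [A_n \cos(n \tau) + B_n \sin(n \tau)] \sin(ns)$
  From $u(s,0) = \sin(s) + 2 \sin(3 s)$: $A_1=1, A_3=2$. From $u_{\tau}(s,0) = -4 \sin(2 s)$, using $u_{\tau}(s,0) = \sum \omega_n B_n \sin(ns)$ with $\omega_n = n$: $B_2 = (-4)/2 = -2$.
Hence $u(s,\tau) = \sin(s) \cos(\tau) - 2 \sin(2 s) \sin(2 \tau) + 2 \sin(3 s) \cos(3 \tau)$.
Transform back: $w(s,\tau) = e^{-s}u(s,\tau)$.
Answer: $w(s, \tau) = -2 e^{-s} \sin(2 \tau) \sin(2 s) + e^{-s} \sin(s) \cos(\tau) + 2 e^{-s} \sin(3 s) \cos(3 \tau)$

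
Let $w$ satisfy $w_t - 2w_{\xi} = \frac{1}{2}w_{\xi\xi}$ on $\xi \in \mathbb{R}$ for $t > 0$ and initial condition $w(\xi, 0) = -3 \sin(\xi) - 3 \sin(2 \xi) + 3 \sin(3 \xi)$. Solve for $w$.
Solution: Moving frame: $\eta = \xi + 2t$, $\sigma = t$, $w = u(\eta,\sigma)$, so $w_t = u_{\sigma} + 2u_{\eta}$ and $w_{\xi\xi} = u_{\eta\eta}$.
Hence $w_t - 2w_{\xi} = u_{\sigma}$ and the PDE becomes the heat equation $u_{\sigma} = \frac{1}{2}u_{\eta\eta}$ on $\eta \in \mathbb{R}$.
Initial data: $u(\eta,0) = w(\eta,0) = -3 \sin(\eta) - 3 \sin(2 \eta) + 3 \sin(3 \eta)$. Each mode $\sin(n\eta)$ decays as $e^{-n^2\sigma/2}$ on $\mathbb{R}$, so $u(\eta,\sigma) = \sum c_n e^{-n^2\sigma/2} \sin(n\eta)$ with $c_1=-3, c_2=-3, c_3=3$: $u(\eta,\sigma) = -3 e^{-2 \sigma} \sin(2 \eta) - 3 e^{-\sigma/2} \sin(\eta) + 3 e^{-9 \sigma/2} \sin(3 \eta)$.
Substituting back: $w(\xi,t) = u(\xi + 2t, t)$.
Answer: $w(\xi, t) = -3 e^{-2 t} \sin(2 \xi + 4 t) - 3 e^{-t/2} \sin(\xi + 2 t) + 3 e^{-9 t/2} \sin(3 \xi + 6 t)$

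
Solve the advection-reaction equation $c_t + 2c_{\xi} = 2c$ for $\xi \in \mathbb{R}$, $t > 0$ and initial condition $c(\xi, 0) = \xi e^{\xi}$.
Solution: Substitute $c = e^{\xi}u$.
Then $c_{\xi} = e^{\xi}(u_{\xi} + u)$, $c_t = e^{\xi}u_t$; substituting and dividing by $e^{\xi}$, the lower-order terms cancel: $u_t + 2u_{\xi} = 0$ (standard advection equation).
Data for $u$: $u(\xi,0) = e^{-\xi}c(\xi,0) = \xi$.
By characteristics ($d\xi/dt = 2$), $u(\xi,t) = f(\xi - 2t)$ with $f = u( \cdot , 0)$.
So $u(\xi,t) = -2 t + \xi$, and $c(\xi,t) = e^{\xi}u(\xi,t)$.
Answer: $c(\xi, t) = \xi e^{\xi} - 2 t e^{\xi}$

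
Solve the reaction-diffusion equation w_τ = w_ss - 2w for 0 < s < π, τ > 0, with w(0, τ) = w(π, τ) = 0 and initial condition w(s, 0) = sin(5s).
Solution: Substitute w = exp(-2τ)u, i.e. u = exp(2τ)w.
By the product rule, w_τ = exp(-2τ)(u_τ - 2u), w_ss = exp(-2τ)u_ss.
Substituting into the PDE and dividing by exp(-2τ): u_τ - 2u = u_ss - 2u.
The lower-order terms cancel, leaving the standard heat equation u_τ = u_ss.
Initial data for u: u(s,0) = w(s,0) = sin(5s). The boundary conditions carry over: u(0,τ) = u(π,τ) = 0.
Solve for u:
  Using separation of variables u = X(s)T(τ):
  Eigenfunctions: sin(ns), n = 1, 2, 3, ...
  General solution: u(s, τ) = Σ c_n sin(ns) exp(-n² τ)
  Matching u(s,0) = sin(5s) term by term: c_5=1.
Hence u(s,τ) = exp(-25τ)sin(5s).
Transform back: w(s,τ) = exp(-2τ)u(s,τ).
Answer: w(s, τ) = exp(-27τ)sin(5s)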